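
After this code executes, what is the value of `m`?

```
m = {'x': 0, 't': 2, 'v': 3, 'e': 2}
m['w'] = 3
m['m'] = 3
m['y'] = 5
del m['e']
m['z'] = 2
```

{'x': 0, 't': 2, 'v': 3, 'w': 3, 'm': 3, 'y': 5, 'z': 2}

m['w'] = 3 → {'x': 0, 't': 2, 'v': 3, 'e': 2, 'w': 3}
m['m'] = 3 → {'x': 0, 't': 2, 'v': 3, 'e': 2, 'w': 3, 'm': 3}
m['y'] = 5 → {'x': 0, 't': 2, 'v': 3, 'e': 2, 'w': 3, 'm': 3, 'y': 5}
del 'e' → {'x': 0, 't': 2, 'v': 3, 'w': 3, 'm': 3, 'y': 5}
m['z'] = 2 → {'x': 0, 't': 2, 'v': 3, 'w': 3, 'm': 3, 'y': 5, 'z': 2}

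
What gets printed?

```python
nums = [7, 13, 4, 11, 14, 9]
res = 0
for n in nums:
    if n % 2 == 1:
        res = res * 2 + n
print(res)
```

n=7: odd, res = 0*2+7 = 7
n=13: odd, res = 7*2+13 = 27
n=4: not odd
n=11: odd, res = 27*2+11 = 65
n=14: not odd
n=9: odd, res = 65*2+9 = 139

139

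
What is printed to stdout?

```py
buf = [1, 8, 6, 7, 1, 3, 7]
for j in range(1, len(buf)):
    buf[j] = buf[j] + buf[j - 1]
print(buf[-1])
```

33

j=1: buf[1] = 8+1 = 9 → [1, 9, 6, 7, 1, 3, 7]
j=2: buf[2] = 6+9 = 15 → [1, 9, 15, 7, 1, 3, 7]
j=3: buf[3] = 7+15 = 22 → [1, 9, 15, 22, 1, 3, 7]
j=4: buf[4] = 1+22 = 23 → [1, 9, 15, 22, 23, 3, 7]
j=5: buf[5] = 3+23 = 26 → [1, 9, 15, 22, 23, 26, 7]
j=6: buf[6] = 7+26 = 33 → [1, 9, 15, 22, 23, 26, 33]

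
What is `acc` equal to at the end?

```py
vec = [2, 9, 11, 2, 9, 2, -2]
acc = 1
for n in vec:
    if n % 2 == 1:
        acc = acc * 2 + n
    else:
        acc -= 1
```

63

n=2: not odd, acc = 1-1 = 0
n=9: odd, acc = 0*2+9 = 9
n=11: odd, acc = 9*2+11 = 29
n=2: not odd, acc = 29-1 = 28
n=9: odd, acc = 28*2+9 = 65
n=2: not odd, acc = 65-1 = 64
n=-2: not odd, acc = 64-1 = 63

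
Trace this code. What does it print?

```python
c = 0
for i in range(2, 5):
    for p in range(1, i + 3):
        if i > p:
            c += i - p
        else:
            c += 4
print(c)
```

i=2,p=1: 2>1, c = 0+1 = 1
i=2,p=2: not 2>2, c = 1+4 = 5
i=2,p=3: not 2>3, c = 5+4 = 9
i=2,p=4: not 2>4, c = 9+4 = 13
i=3,p=1: 3>1, c = 13+2 = 15
i=3,p=2: 3>2, c = 15+1 = 16
i=3,p=3: not 3>3, c = 16+4 = 20
i=3,p=4: not 3>4, c = 20+4 = 24
i=3,p=5: not 3>5, c = 24+4 = 28
i=4,p=1: 4>1, c = 28+3 = 31
i=4,p=2: 4>2, c = 31+2 = 33
i=4,p=3: 4>3, c = 33+1 = 34
i=4,p=4: not 4>4, c = 34+4 = 38
i=4,p=5: not 4>5, c = 38+4 = 42
i=4,p=6: not 4>6, c = 42+4 = 46

46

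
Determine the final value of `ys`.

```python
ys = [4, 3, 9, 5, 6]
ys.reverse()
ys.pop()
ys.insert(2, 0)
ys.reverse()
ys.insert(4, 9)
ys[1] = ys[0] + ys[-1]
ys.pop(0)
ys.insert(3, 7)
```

reverse → [6, 5, 9, 3, 4]
pop() removes 4 → [6, 5, 9, 3]
insert 0 at 2 → [6, 5, 0, 9, 3]
reverse → [3, 9, 0, 5, 6]
insert 9 at 4 → [3, 9, 0, 5, 9, 6]
ys[1] = ys[0]+ys[-1] = 3+6 = 9 → [3, 9, 0, 5, 9, 6]
pop(0) removes 3 → [9, 0, 5, 9, 6]
insert 7 at 3 → [9, 0, 5, 7, 9, 6]

[9, 0, 5, 7, 9, 6]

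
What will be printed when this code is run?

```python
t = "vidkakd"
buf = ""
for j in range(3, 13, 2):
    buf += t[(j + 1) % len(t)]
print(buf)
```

j=3: add t[4]='a' → 'a'
j=5: add t[6]='d' → 'ad'
j=7: add t[1]='i' → 'adi'
j=9: add t[3]='k' → 'adik'
j=11: add t[5]='k' → 'adikk'

adikk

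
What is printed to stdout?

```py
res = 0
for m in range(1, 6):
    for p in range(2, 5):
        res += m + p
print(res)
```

m=1,p=2: res = 0+3 = 3
m=1,p=3: res = 3+4 = 7
m=1,p=4: res = 7+5 = 12
m=2,p=2: res = 12+4 = 16
m=2,p=3: res = 16+5 = 21
m=2,p=4: res = 21+6 = 27
m=3,p=2: res = 27+5 = 32
m=3,p=3: res = 32+6 = 38
m=3,p=4: res = 38+7 = 45
m=4,p=2: res = 45+6 = 51
m=4,p=3: res = 51+7 = 58
m=4,p=4: res = 58+8 = 66
m=5,p=2: res = 66+7 = 73
m=5,p=3: res = 73+8 = 81
m=5,p=4: res = 81+9 = 90

90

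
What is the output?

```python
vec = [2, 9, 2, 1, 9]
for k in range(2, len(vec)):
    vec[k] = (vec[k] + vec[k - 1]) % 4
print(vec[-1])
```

1

k=2: vec[2] = (2+9)%4 = 3 → [2, 9, 3, 1, 9]
k=3: vec[3] = (1+3)%4 = 0 → [2, 9, 3, 0, 9]
k=4: vec[4] = (9+0)%4 = 1 → [2, 9, 3, 0, 1]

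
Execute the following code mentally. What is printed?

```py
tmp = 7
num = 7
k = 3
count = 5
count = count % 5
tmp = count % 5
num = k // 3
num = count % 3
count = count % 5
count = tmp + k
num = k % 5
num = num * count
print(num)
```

count = 5%5 = 0
tmp = 0%5 = 0
num = 3//3 = 1
num = 0%3 = 0
count = 0%5 = 0
count = 0+3 = 3
num = 3%5 = 3
num = 3*3 = 9

9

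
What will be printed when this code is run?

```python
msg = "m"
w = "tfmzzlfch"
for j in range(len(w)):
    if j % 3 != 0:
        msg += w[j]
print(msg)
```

j=0: skip
j=1: add 'f' → 'mf'
j=2: add 'm' → 'mfm'
j=3: skip
j=4: add 'z' → 'mfmz'
j=5: add 'l' → 'mfmzl'
j=6: skip
j=7: add 'c' → 'mfmzlc'
j=8: add 'h' → 'mfmzlch'

mfmzlch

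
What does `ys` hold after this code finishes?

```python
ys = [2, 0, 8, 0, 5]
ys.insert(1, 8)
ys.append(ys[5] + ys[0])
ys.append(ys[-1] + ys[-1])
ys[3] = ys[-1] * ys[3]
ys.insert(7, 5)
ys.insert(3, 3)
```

[2, 8, 0, 3, 112, 0, 5, 7, 5, 14]

insert 8 at 1 → [2, 8, 0, 8, 0, 5]
append ys[5]+ys[0] = 5+2 = 7 → [2, 8, 0, 8, 0, 5, 7]
append ys[-1]+ys[-1] = 7+7 = 14 → [2, 8, 0, 8, 0, 5, 7, 14]
ys[3] = ys[-1]*ys[3] = 14*8 = 112 → [2, 8, 0, 112, 0, 5, 7, 14]
insert 5 at 7 → [2, 8, 0, 112, 0, 5, 7, 5, 14]
insert 3 at 3 → [2, 8, 0, 3, 112, 0, 5, 7, 5, 14]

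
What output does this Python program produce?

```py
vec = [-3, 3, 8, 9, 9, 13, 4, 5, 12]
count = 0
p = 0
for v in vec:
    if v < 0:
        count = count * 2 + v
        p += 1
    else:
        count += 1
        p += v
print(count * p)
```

v=-3: <0, count = 0*2+(-3) = -3; p=1
v=3: not <0, count = (-3)+1 = -2; p=4
v=8: not <0, count = (-2)+1 = -1; p=12
v=9: not <0, count = (-1)+1 = 0; p=21
v=9: not <0, count = 0+1 = 1; p=30
v=13: not <0, count = 1+1 = 2; p=43
v=4: not <0, count = 2+1 = 3; p=47
v=5: not <0, count = 3+1 = 4; p=52
v=12: not <0, count = 4+1 = 5; p=64
count*p = 5*64 = 320

320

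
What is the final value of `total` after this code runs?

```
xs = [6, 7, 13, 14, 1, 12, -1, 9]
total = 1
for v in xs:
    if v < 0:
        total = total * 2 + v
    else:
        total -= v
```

v=6: not <0, total = 1-6 = -5
v=7: not <0, total = (-5)-7 = -12
v=13: not <0, total = (-12)-13 = -25
v=14: not <0, total = (-25)-14 = -39
v=1: not <0, total = (-39)-1 = -40
v=12: not <0, total = (-40)-12 = -52
v=-1: <0, total = (-52)*2+(-1) = -105
v=9: not <0, total = (-105)-9 = -114

-114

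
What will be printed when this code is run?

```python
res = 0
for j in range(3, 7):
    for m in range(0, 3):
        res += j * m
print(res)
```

54

j=3,m=0: res = 0+0 = 0
j=3,m=1: res = 0+3 = 3
j=3,m=2: res = 3+6 = 9
j=4,m=0: res = 9+0 = 9
j=4,m=1: res = 9+4 = 13
j=4,m=2: res = 13+8 = 21
j=5,m=0: res = 21+0 = 21
j=5,m=1: res = 21+5 = 26
j=5,m=2: res = 26+10 = 36
j=6,m=0: res = 36+0 = 36
j=6,m=1: res = 36+6 = 42
j=6,m=2: res = 42+12 = 54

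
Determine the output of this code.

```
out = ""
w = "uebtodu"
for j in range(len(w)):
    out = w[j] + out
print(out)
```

j=0: prepend 'u' → 'u'
j=1: prepend 'e' → 'eu'
j=2: prepend 'b' → 'beu'
j=3: prepend 't' → 'tbeu'
j=4: prepend 'o' → 'otbeu'
j=5: prepend 'd' → 'dotbeu'
j=6: prepend 'u' → 'udotbeu'

udotbeu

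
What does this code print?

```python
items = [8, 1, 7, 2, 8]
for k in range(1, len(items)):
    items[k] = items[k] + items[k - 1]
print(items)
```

k=1: items[1] = 1+8 = 9 → [8, 9, 7, 2, 8]
k=2: items[2] = 7+9 = 16 → [8, 9, 16, 2, 8]
k=3: items[3] = 2+16 = 18 → [8, 9, 16, 18, 8]
k=4: items[4] = 8+18 = 26 → [8, 9, 16, 18, 26]

[8, 9, 16, 18, 26]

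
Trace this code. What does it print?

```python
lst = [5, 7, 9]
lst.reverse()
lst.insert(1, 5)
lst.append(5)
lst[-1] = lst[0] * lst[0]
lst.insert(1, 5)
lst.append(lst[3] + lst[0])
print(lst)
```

[9, 5, 5, 7, 5, 81, 16]

reverse → [9, 7, 5]
insert 5 at 1 → [9, 5, 7, 5]
append 5 → [9, 5, 7, 5, 5]
lst[-1] = lst[0]*lst[0] = 9*9 = 81 → [9, 5, 7, 5, 81]
insert 5 at 1 → [9, 5, 5, 7, 5, 81]
append lst[3]+lst[0] = 7+9 = 16 → [9, 5, 5, 7, 5, 81, 16]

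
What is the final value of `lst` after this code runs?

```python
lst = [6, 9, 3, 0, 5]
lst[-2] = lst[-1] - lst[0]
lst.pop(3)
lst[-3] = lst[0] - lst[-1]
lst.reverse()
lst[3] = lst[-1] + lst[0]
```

lst[-2] = lst[-1]-lst[0] = 5-6 = -1 → [6, 9, 3, -1, 5]
pop(3) removes -1 → [6, 9, 3, 5]
lst[-3] = lst[0]-lst[-1] = 6-5 = 1 → [6, 1, 3, 5]
reverse → [5, 3, 1, 6]
lst[3] = lst[-1]+lst[0] = 6+5 = 11 → [5, 3, 1, 11]

[5, 3, 1, 11]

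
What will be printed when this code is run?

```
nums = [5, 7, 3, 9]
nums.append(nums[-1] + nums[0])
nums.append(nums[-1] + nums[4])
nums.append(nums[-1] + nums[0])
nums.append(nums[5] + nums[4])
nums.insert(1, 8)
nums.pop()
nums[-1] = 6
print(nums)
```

append nums[-1]+nums[0] = 9+5 = 14 → [5, 7, 3, 9, 14]
append nums[-1]+nums[4] = 14+14 = 28 → [5, 7, 3, 9, 14, 28]
append nums[-1]+nums[0] = 28+5 = 33 → [5, 7, 3, 9, 14, 28, 33]
append nums[5]+nums[4] = 28+14 = 42 → [5, 7, 3, 9, 14, 28, 33, 42]
insert 8 at 1 → [5, 8, 7, 3, 9, 14, 28, 33, 42]
pop() removes 42 → [5, 8, 7, 3, 9, 14, 28, 33]
nums[-1] = 6 → [5, 8, 7, 3, 9, 14, 28, 6]

[5, 8, 7, 3, 9, 14, 28, 6]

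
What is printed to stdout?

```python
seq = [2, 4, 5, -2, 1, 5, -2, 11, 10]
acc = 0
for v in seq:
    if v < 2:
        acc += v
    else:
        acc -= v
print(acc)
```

v=2: not <2, acc = 0-2 = -2
v=4: not <2, acc = (-2)-4 = -6
v=5: not <2, acc = (-6)-5 = -11
v=-2: <2, acc = (-11)+(-2) = -13
v=1: <2, acc = (-13)+1 = -12
v=5: not <2, acc = (-12)-5 = -17
v=-2: <2, acc = (-17)+(-2) = -19
v=11: not <2, acc = (-19)-11 = -30
v=10: not <2, acc = (-30)-10 = -40

-40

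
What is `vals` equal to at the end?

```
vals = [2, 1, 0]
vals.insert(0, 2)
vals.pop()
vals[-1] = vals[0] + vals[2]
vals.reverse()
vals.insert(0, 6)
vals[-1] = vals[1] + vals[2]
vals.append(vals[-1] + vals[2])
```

insert 2 at 0 → [2, 2, 1, 0]
pop() removes 0 → [2, 2, 1]
vals[-1] = vals[0]+vals[2] = 2+1 = 3 → [2, 2, 3]
reverse → [3, 2, 2]
insert 6 at 0 → [6, 3, 2, 2]
vals[-1] = vals[1]+vals[2] = 3+2 = 5 → [6, 3, 2, 5]
append vals[-1]+vals[2] = 5+2 = 7 → [6, 3, 2, 5, 7]

[6, 3, 2, 5, 7]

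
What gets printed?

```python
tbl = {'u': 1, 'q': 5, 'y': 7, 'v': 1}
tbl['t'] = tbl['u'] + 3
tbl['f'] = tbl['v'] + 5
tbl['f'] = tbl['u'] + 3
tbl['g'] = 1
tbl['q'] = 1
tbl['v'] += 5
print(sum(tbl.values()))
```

tbl['t'] = tbl['u']+3 = 4 → {'u': 1, 'q': 5, 'y': 7, 'v': 1, 't': 4}
tbl['f'] = tbl['v']+5 = 6 → {'u': 1, 'q': 5, 'y': 7, 'v': 1, 't': 4, 'f': 6}
tbl['f'] = tbl['u']+3 = 4 → {'u': 1, 'q': 5, 'y': 7, 'v': 1, 't': 4, 'f': 4}
tbl['g'] = 1 → {'u': 1, 'q': 5, 'y': 7, 'v': 1, 't': 4, 'f': 4, 'g': 1}
tbl['q'] = 1 → {'u': 1, 'q': 1, 'y': 7, 'v': 1, 't': 4, 'f': 4, 'g': 1}
tbl['v'] = 1+5 = 6 → {'u': 1, 'q': 1, 'y': 7, 'v': 6, 't': 4, 'f': 4, 'g': 1}
sum of values = 24

24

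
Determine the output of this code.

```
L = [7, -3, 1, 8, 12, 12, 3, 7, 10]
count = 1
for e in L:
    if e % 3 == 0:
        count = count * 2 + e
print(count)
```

67

e=7: not %3==0
e=-3: %3==0, count = 1*2+(-3) = -1
e=1: not %3==0
e=8: not %3==0
e=12: %3==0, count = (-1)*2+12 = 10
e=12: %3==0, count = 10*2+12 = 32
e=3: %3==0, count = 32*2+3 = 67
e=7: not %3==0
e=10: not %3==0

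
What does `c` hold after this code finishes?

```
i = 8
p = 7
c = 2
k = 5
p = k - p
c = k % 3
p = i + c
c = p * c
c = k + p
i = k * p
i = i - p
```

15

p = 5-7 = -2
c = 5%3 = 2
p = 8+2 = 10
c = 10*2 = 20
c = 5+10 = 15
i = 5*10 = 50
i = 50-10 = 40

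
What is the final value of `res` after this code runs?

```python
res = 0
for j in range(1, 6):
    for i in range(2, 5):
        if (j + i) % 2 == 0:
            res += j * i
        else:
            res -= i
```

39

j=1,i=2: odd sum, res = 0-2 = -2
j=1,i=3: even sum, res = (-2)+3 = 1
j=1,i=4: odd sum, res = 1-4 = -3
j=2,i=2: even sum, res = (-3)+4 = 1
j=2,i=3: odd sum, res = 1-3 = -2
j=2,i=4: even sum, res = (-2)+8 = 6
j=3,i=2: odd sum, res = 6-2 = 4
j=3,i=3: even sum, res = 4+9 = 13
j=3,i=4: odd sum, res = 13-4 = 9
j=4,i=2: even sum, res = 9+8 = 17
j=4,i=3: odd sum, res = 17-3 = 14
j=4,i=4: even sum, res = 14+16 = 30
j=5,i=2: odd sum, res = 30-2 = 28
j=5,i=3: even sum, res = 28+15 = 43
j=5,i=4: odd sum, res = 43-4 = 39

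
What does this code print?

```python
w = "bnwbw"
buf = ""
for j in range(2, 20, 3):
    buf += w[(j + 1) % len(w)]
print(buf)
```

bnwwbb

j=2: add w[3]='b' → 'b'
j=5: add w[1]='n' → 'bn'
j=8: add w[4]='w' → 'bnw'
j=11: add w[2]='w' → 'bnww'
j=14: add w[0]='b' → 'bnwwb'
j=17: add w[3]='b' → 'bnwwbb'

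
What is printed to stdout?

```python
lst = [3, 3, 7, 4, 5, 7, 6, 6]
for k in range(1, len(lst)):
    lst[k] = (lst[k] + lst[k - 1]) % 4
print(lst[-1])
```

1

k=1: lst[1] = (3+3)%4 = 2 → [3, 2, 7, 4, 5, 7, 6, 6]
k=2: lst[2] = (7+2)%4 = 1 → [3, 2, 1, 4, 5, 7, 6, 6]
k=3: lst[3] = (4+1)%4 = 1 → [3, 2, 1, 1, 5, 7, 6, 6]
k=4: lst[4] = (5+1)%4 = 2 → [3, 2, 1, 1, 2, 7, 6, 6]
k=5: lst[5] = (7+2)%4 = 1 → [3, 2, 1, 1, 2, 1, 6, 6]
k=6: lst[6] = (6+1)%4 = 3 → [3, 2, 1, 1, 2, 1, 3, 6]
k=7: lst[7] = (6+3)%4 = 1 → [3, 2, 1, 1, 2, 1, 3, 1]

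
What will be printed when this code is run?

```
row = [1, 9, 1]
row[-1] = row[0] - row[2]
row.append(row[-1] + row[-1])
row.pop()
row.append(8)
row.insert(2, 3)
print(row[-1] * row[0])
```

row[-1] = row[0]-row[2] = 1-1 = 0 → [1, 9, 0]
append row[-1]+row[-1] = 0+0 = 0 → [1, 9, 0, 0]
pop() removes 0 → [1, 9, 0]
append 8 → [1, 9, 0, 8]
insert 3 at 2 → [1, 9, 3, 0, 8]
row[-1]*row[0] = 8*1 = 8

8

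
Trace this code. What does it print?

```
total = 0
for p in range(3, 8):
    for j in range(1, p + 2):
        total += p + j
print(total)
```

p=3,j=1: total = 0+4 = 4
p=3,j=2: total = 4+5 = 9
p=3,j=3: total = 9+6 = 15
p=3,j=4: total = 15+7 = 22
p=4,j=1: total = 22+5 = 27
p=4,j=2: total = 27+6 = 33
p=4,j=3: total = 33+7 = 40
p=4,j=4: total = 40+8 = 48
p=4,j=5: total = 48+9 = 57
p=5,j=1: total = 57+6 = 63
p=5,j=2: total = 63+7 = 70
p=5,j=3: total = 70+8 = 78
p=5,j=4: total = 78+9 = 87
p=5,j=5: total = 87+10 = 97
p=5,j=6: total = 97+11 = 108
p=6,j=1: total = 108+7 = 115
p=6,j=2: total = 115+8 = 123
p=6,j=3: total = 123+9 = 132
p=6,j=4: total = 132+10 = 142
p=6,j=5: total = 142+11 = 153
p=6,j=6: total = 153+12 = 165
p=6,j=7: total = 165+13 = 178
p=7,j=1: total = 178+8 = 186
p=7,j=2: total = 186+9 = 195
p=7,j=3: total = 195+10 = 205
p=7,j=4: total = 205+11 = 216
p=7,j=5: total = 216+12 = 228
p=7,j=6: total = 228+13 = 241
p=7,j=7: total = 241+14 = 255
p=7,j=8: total = 255+15 = 270

270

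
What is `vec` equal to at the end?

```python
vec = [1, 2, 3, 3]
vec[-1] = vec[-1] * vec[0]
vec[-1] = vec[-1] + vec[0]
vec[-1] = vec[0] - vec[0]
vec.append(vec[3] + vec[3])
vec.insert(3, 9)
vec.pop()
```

vec[-1] = vec[-1]*vec[0] = 3*1 = 3 → [1, 2, 3, 3]
vec[-1] = vec[-1]+vec[0] = 3+1 = 4 → [1, 2, 3, 4]
vec[-1] = vec[0]-vec[0] = 1-1 = 0 → [1, 2, 3, 0]
append vec[3]+vec[3] = 0+0 = 0 → [1, 2, 3, 0, 0]
insert 9 at 3 → [1, 2, 3, 9, 0, 0]
pop() removes 0 → [1, 2, 3, 9, 0]

[1, 2, 3, 9, 0]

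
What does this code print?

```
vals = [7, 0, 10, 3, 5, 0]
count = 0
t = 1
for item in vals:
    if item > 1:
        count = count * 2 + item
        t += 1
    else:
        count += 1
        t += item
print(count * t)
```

580

item=7: >1, count = 0*2+7 = 7; t=2
item=0: not >1, count = 7+1 = 8; t=2
item=10: >1, count = 8*2+10 = 26; t=3
item=3: >1, count = 26*2+3 = 55; t=4
item=5: >1, count = 55*2+5 = 115; t=5
item=0: not >1, count = 115+1 = 116; t=5
count*t = 116*5 = 580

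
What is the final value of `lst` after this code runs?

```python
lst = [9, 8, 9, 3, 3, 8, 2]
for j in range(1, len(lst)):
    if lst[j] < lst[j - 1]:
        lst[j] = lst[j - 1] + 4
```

j=1: 8<9, lst[1] = 9+4 = 13 → [9, 13, 9, 3, 3, 8, 2]
j=2: 9<13, lst[2] = 13+4 = 17 → [9, 13, 17, 3, 3, 8, 2]
j=3: 3<17, lst[3] = 17+4 = 21 → [9, 13, 17, 21, 3, 8, 2]
j=4: 3<21, lst[4] = 21+4 = 25 → [9, 13, 17, 21, 25, 8, 2]
j=5: 8<25, lst[5] = 25+4 = 29 → [9, 13, 17, 21, 25, 29, 2]
j=6: 2<29, lst[6] = 29+4 = 33 → [9, 13, 17, 21, 25, 29, 33]

[9, 13, 17, 21, 25, 29, 33]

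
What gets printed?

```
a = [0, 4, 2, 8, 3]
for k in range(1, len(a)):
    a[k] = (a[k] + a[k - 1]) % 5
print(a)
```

[0, 4, 1, 4, 2]

k=1: a[1] = (4+0)%5 = 4 → [0, 4, 2, 8, 3]
k=2: a[2] = (2+4)%5 = 1 → [0, 4, 1, 8, 3]
k=3: a[3] = (8+1)%5 = 4 → [0, 4, 1, 4, 3]
k=4: a[4] = (3+4)%5 = 2 → [0, 4, 1, 4, 2]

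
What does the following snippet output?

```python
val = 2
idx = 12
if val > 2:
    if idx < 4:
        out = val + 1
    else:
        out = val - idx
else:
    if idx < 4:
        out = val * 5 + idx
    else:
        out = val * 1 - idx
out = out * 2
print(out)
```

val=2, idx=12
val > 2 is False; idx < 4 is False
→ out = val * 1 - idx = -10
out = (-10)*2 = -20

-20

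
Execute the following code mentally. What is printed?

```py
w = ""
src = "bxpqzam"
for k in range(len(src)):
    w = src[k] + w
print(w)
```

k=0: prepend 'b' → 'b'
k=1: prepend 'x' → 'xb'
k=2: prepend 'p' → 'pxb'
k=3: prepend 'q' → 'qpxb'
k=4: prepend 'z' → 'zqpxb'
k=5: prepend 'a' → 'azqpxb'
k=6: prepend 'm' → 'mazqpxb'

mazqpxb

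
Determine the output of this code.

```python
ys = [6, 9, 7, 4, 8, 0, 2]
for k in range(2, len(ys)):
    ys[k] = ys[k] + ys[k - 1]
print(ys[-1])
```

k=2: ys[2] = 7+9 = 16 → [6, 9, 16, 4, 8, 0, 2]
k=3: ys[3] = 4+16 = 20 → [6, 9, 16, 20, 8, 0, 2]
k=4: ys[4] = 8+20 = 28 → [6, 9, 16, 20, 28, 0, 2]
k=5: ys[5] = 0+28 = 28 → [6, 9, 16, 20, 28, 28, 2]
k=6: ys[6] = 2+28 = 30 → [6, 9, 16, 20, 28, 28, 30]

30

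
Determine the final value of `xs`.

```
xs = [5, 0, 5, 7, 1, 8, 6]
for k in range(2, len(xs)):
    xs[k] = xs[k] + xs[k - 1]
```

[5, 0, 5, 12, 13, 21, 27]

k=2: xs[2] = 5+0 = 5 → [5, 0, 5, 7, 1, 8, 6]
k=3: xs[3] = 7+5 = 12 → [5, 0, 5, 12, 1, 8, 6]
k=4: xs[4] = 1+12 = 13 → [5, 0, 5, 12, 13, 8, 6]
k=5: xs[5] = 8+13 = 21 → [5, 0, 5, 12, 13, 21, 6]
k=6: xs[6] = 6+21 = 27 → [5, 0, 5, 12, 13, 21, 27]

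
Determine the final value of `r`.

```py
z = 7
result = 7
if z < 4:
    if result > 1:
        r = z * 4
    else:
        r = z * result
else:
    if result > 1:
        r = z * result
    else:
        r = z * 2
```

z=7, result=7
z < 4 is False; result > 1 is True
→ r = z * result = 49

49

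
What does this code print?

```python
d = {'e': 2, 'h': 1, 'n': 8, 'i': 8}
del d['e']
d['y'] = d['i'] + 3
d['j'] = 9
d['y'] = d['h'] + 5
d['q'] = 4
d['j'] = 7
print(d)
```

{'h': 1, 'n': 8, 'i': 8, 'y': 6, 'j': 7, 'q': 4}

del 'e' → {'h': 1, 'n': 8, 'i': 8}
d['y'] = d['i']+3 = 11 → {'h': 1, 'n': 8, 'i': 8, 'y': 11}
d['j'] = 9 → {'h': 1, 'n': 8, 'i': 8, 'y': 11, 'j': 9}
d['y'] = d['h']+5 = 6 → {'h': 1, 'n': 8, 'i': 8, 'y': 6, 'j': 9}
d['q'] = 4 → {'h': 1, 'n': 8, 'i': 8, 'y': 6, 'j': 9, 'q': 4}
d['j'] = 7 → {'h': 1, 'n': 8, 'i': 8, 'y': 6, 'j': 7, 'q': 4}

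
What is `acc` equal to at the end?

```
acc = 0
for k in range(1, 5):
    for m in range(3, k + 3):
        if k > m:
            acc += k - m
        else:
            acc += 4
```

37

k=1,m=3: not 1>3, acc = 0+4 = 4
k=2,m=3: not 2>3, acc = 4+4 = 8
k=2,m=4: not 2>4, acc = 8+4 = 12
k=3,m=3: not 3>3, acc = 12+4 = 16
k=3,m=4: not 3>4, acc = 16+4 = 20
k=3,m=5: not 3>5, acc = 20+4 = 24
k=4,m=3: 4>3, acc = 24+1 = 25
k=4,m=4: not 4>4, acc = 25+4 = 29
k=4,m=5: not 4>5, acc = 29+4 = 33
k=4,m=6: not 4>6, acc = 33+4 = 37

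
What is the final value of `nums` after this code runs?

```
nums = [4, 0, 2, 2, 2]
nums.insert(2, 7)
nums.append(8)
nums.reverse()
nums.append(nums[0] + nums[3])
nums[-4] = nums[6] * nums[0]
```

insert 7 at 2 → [4, 0, 7, 2, 2, 2]
append 8 → [4, 0, 7, 2, 2, 2, 8]
reverse → [8, 2, 2, 2, 7, 0, 4]
append nums[0]+nums[3] = 8+2 = 10 → [8, 2, 2, 2, 7, 0, 4, 10]
nums[-4] = nums[6]*nums[0] = 4*8 = 32 → [8, 2, 2, 2, 32, 0, 4, 10]

[8, 2, 2, 2, 32, 0, 4, 10]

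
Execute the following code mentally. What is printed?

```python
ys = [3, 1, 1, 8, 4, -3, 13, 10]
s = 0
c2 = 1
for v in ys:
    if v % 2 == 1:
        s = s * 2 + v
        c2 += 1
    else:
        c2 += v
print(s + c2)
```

v=3: odd, s = 0*2+3 = 3; c2=2
v=1: odd, s = 3*2+1 = 7; c2=3
v=1: odd, s = 7*2+1 = 15; c2=4
v=8: not odd; c2=12
v=4: not odd; c2=16
v=-3: odd, s = 15*2+(-3) = 27; c2=17
v=13: odd, s = 27*2+13 = 67; c2=18
v=10: not odd; c2=28
s+c2 = 67+28 = 95

95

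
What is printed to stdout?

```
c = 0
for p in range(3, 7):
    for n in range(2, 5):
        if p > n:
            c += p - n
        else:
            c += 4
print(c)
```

p=3,n=2: 3>2, c = 0+1 = 1
p=3,n=3: not 3>3, c = 1+4 = 5
p=3,n=4: not 3>4, c = 5+4 = 9
p=4,n=2: 4>2, c = 9+2 = 11
p=4,n=3: 4>3, c = 11+1 = 12
p=4,n=4: not 4>4, c = 12+4 = 16
p=5,n=2: 5>2, c = 16+3 = 19
p=5,n=3: 5>3, c = 19+2 = 21
p=5,n=4: 5>4, c = 21+1 = 22
p=6,n=2: 6>2, c = 22+4 = 26
p=6,n=3: 6>3, c = 26+3 = 29
p=6,n=4: 6>4, c = 29+2 = 31

31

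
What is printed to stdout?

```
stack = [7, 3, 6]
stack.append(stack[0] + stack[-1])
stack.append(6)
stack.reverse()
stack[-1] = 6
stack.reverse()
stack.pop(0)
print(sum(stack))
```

28

append stack[0]+stack[-1] = 7+6 = 13 → [7, 3, 6, 13]
append 6 → [7, 3, 6, 13, 6]
reverse → [6, 13, 6, 3, 7]
stack[-1] = 6 → [6, 13, 6, 3, 6]
reverse → [6, 3, 6, 13, 6]
pop(0) removes 6 → [3, 6, 13, 6]
sum = 28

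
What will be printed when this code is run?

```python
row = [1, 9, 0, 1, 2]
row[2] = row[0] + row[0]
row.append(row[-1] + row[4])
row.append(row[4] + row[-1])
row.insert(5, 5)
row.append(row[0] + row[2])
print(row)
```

row[2] = row[0]+row[0] = 1+1 = 2 → [1, 9, 2, 1, 2]
append row[-1]+row[4] = 2+2 = 4 → [1, 9, 2, 1, 2, 4]
append row[4]+row[-1] = 2+4 = 6 → [1, 9, 2, 1, 2, 4, 6]
insert 5 at 5 → [1, 9, 2, 1, 2, 5, 4, 6]
append row[0]+row[2] = 1+2 = 3 → [1, 9, 2, 1, 2, 5, 4, 6, 3]

[1, 9, 2, 1, 2, 5, 4, 6, 3]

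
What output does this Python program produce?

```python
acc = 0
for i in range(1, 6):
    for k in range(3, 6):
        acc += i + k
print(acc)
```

i=1,k=3: acc = 0+4 = 4
i=1,k=4: acc = 4+5 = 9
i=1,k=5: acc = 9+6 = 15
i=2,k=3: acc = 15+5 = 20
i=2,k=4: acc = 20+6 = 26
i=2,k=5: acc = 26+7 = 33
i=3,k=3: acc = 33+6 = 39
i=3,k=4: acc = 39+7 = 46
i=3,k=5: acc = 46+8 = 54
i=4,k=3: acc = 54+7 = 61
i=4,k=4: acc = 61+8 = 69
i=4,k=5: acc = 69+9 = 78
i=5,k=3: acc = 78+8 = 86
i=5,k=4: acc = 86+9 = 95
i=5,k=5: acc = 95+10 = 105

105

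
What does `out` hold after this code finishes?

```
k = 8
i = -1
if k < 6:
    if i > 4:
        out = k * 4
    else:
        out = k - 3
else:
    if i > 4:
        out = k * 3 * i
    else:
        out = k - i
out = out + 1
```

k=8, i=-1
k < 6 is False; i > 4 is False
→ out = k - i = 9
out = 9+1 = 10

10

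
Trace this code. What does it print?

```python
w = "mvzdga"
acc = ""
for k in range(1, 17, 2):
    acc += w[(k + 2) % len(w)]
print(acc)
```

davdavda

k=1: add w[3]='d' → 'd'
k=3: add w[5]='a' → 'da'
k=5: add w[1]='v' → 'dav'
k=7: add w[3]='d' → 'davd'
k=9: add w[5]='a' → 'davda'
k=11: add w[1]='v' → 'davdav'
k=13: add w[3]='d' → 'davdavd'
k=15: add w[5]='a' → 'davdavda'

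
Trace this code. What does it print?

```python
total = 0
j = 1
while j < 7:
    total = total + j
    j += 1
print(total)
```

j=1: total = 0+1 = 1
j=2: total = 1+2 = 3
j=3: total = 3+3 = 6
j=4: total = 6+4 = 10
j=5: total = 10+5 = 15
j=6: total = 15+6 = 21

21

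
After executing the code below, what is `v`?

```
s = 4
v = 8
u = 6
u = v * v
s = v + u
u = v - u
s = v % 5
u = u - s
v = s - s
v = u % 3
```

u = 8*8 = 64
s = 8+64 = 72
u = 8-64 = -56
s = 8%5 = 3
u = (-56)-3 = -59
v = 3-3 = 0
v = (-59)%3 = 1

1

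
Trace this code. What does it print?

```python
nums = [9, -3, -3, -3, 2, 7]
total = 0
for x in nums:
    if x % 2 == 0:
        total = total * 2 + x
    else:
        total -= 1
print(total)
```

-7

x=9: not even, total = 0-1 = -1
x=-3: not even, total = (-1)-1 = -2
x=-3: not even, total = (-2)-1 = -3
x=-3: not even, total = (-3)-1 = -4
x=2: even, total = (-4)*2+2 = -6
x=7: not even, total = (-6)-1 = -7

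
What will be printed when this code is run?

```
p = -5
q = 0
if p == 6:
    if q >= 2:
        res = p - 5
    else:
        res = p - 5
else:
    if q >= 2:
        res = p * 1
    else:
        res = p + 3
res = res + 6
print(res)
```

p=-5, q=0
p == 6 is False; q >= 2 is False
→ res = p + 3 = -2
res = (-2)+6 = 4

4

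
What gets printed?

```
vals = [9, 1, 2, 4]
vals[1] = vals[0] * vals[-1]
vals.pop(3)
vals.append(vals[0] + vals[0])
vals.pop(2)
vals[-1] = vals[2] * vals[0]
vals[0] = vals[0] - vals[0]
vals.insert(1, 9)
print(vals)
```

vals[1] = vals[0]*vals[-1] = 9*4 = 36 → [9, 36, 2, 4]
pop(3) removes 4 → [9, 36, 2]
append vals[0]+vals[0] = 9+9 = 18 → [9, 36, 2, 18]
pop(2) removes 2 → [9, 36, 18]
vals[-1] = vals[2]*vals[0] = 18*9 = 162 → [9, 36, 162]
vals[0] = vals[0]-vals[0] = 9-9 = 0 → [0, 36, 162]
insert 9 at 1 → [0, 9, 36, 162]

[0, 9, 36, 162]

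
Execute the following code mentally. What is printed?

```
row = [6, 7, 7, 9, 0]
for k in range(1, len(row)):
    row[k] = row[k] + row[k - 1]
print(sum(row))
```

k=1: row[1] = 7+6 = 13 → [6, 13, 7, 9, 0]
k=2: row[2] = 7+13 = 20 → [6, 13, 20, 9, 0]
k=3: row[3] = 9+20 = 29 → [6, 13, 20, 29, 0]
k=4: row[4] = 0+29 = 29 → [6, 13, 20, 29, 29]
sum = 97

97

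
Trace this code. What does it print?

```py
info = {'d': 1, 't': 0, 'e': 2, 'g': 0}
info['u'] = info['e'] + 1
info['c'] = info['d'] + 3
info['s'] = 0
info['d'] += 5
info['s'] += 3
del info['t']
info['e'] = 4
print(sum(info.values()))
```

20

info['u'] = info['e']+1 = 3 → {'d': 1, 't': 0, 'e': 2, 'g': 0, 'u': 3}
info['c'] = info['d']+3 = 4 → {'d': 1, 't': 0, 'e': 2, 'g': 0, 'u': 3, 'c': 4}
info['s'] = 0 → {'d': 1, 't': 0, 'e': 2, 'g': 0, 'u': 3, 'c': 4, 's': 0}
info['d'] = 1+5 = 6 → {'d': 6, 't': 0, 'e': 2, 'g': 0, 'u': 3, 'c': 4, 's': 0}
info['s'] = 0+3 = 3 → {'d': 6, 't': 0, 'e': 2, 'g': 0, 'u': 3, 'c': 4, 's': 3}
del 't' → {'d': 6, 'e': 2, 'g': 0, 'u': 3, 'c': 4, 's': 3}
info['e'] = 4 → {'d': 6, 'e': 4, 'g': 0, 'u': 3, 'c': 4, 's': 3}
sum of values = 20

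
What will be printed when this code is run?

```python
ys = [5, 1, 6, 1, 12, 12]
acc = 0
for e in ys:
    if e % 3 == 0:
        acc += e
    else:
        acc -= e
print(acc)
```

23

e=5: not %3==0, acc = 0-5 = -5
e=1: not %3==0, acc = (-5)-1 = -6
e=6: %3==0, acc = (-6)+6 = 0
e=1: not %3==0, acc = 0-1 = -1
e=12: %3==0, acc = (-1)+12 = 11
e=12: %3==0, acc = 11+12 = 23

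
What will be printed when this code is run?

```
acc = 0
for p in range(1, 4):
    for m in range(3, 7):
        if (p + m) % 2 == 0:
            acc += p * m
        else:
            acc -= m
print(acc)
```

p=1,m=3: even sum, acc = 0+3 = 3
p=1,m=4: odd sum, acc = 3-4 = -1
p=1,m=5: even sum, acc = (-1)+5 = 4
p=1,m=6: odd sum, acc = 4-6 = -2
p=2,m=3: odd sum, acc = (-2)-3 = -5
p=2,m=4: even sum, acc = (-5)+8 = 3
p=2,m=5: odd sum, acc = 3-5 = -2
p=2,m=6: even sum, acc = (-2)+12 = 10
p=3,m=3: even sum, acc = 10+9 = 19
p=3,m=4: odd sum, acc = 19-4 = 15
p=3,m=5: even sum, acc = 15+15 = 30
p=3,m=6: odd sum, acc = 30-6 = 24

24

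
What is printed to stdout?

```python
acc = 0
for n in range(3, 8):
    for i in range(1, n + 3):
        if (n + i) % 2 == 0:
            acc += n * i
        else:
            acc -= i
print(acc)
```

n=3,i=1: even sum, acc = 0+3 = 3
n=3,i=2: odd sum, acc = 3-2 = 1
n=3,i=3: even sum, acc = 1+9 = 10
n=3,i=4: odd sum, acc = 10-4 = 6
n=3,i=5: even sum, acc = 6+15 = 21
n=4,i=1: odd sum, acc = 21-1 = 20
n=4,i=2: even sum, acc = 20+8 = 28
n=4,i=3: odd sum, acc = 28-3 = 25
n=4,i=4: even sum, acc = 25+16 = 41
n=4,i=5: odd sum, acc = 41-5 = 36
n=4,i=6: even sum, acc = 36+24 = 60
n=5,i=1: even sum, acc = 60+5 = 65
n=5,i=2: odd sum, acc = 65-2 = 63
n=5,i=3: even sum, acc = 63+15 = 78
n=5,i=4: odd sum, acc = 78-4 = 74
n=5,i=5: even sum, acc = 74+25 = 99
n=5,i=6: odd sum, acc = 99-6 = 93
n=5,i=7: even sum, acc = 93+35 = 128
n=6,i=1: odd sum, acc = 128-1 = 127
n=6,i=2: even sum, acc = 127+12 = 139
n=6,i=3: odd sum, acc = 139-3 = 136
n=6,i=4: even sum, acc = 136+24 = 160
n=6,i=5: odd sum, acc = 160-5 = 155
n=6,i=6: even sum, acc = 155+36 = 191
n=6,i=7: odd sum, acc = 191-7 = 184
n=6,i=8: even sum, acc = 184+48 = 232
n=7,i=1: even sum, acc = 232+7 = 239
n=7,i=2: odd sum, acc = 239-2 = 237
n=7,i=3: even sum, acc = 237+21 = 258
n=7,i=4: odd sum, acc = 258-4 = 254
n=7,i=5: even sum, acc = 254+35 = 289
n=7,i=6: odd sum, acc = 289-6 = 283
n=7,i=7: even sum, acc = 283+49 = 332
n=7,i=8: odd sum, acc = 332-8 = 324
n=7,i=9: even sum, acc = 324+63 = 387

387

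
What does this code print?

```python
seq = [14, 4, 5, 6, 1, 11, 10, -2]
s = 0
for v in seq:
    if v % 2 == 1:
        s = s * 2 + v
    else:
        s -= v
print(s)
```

v=14: not odd, s = 0-14 = -14
v=4: not odd, s = (-14)-4 = -18
v=5: odd, s = (-18)*2+5 = -31
v=6: not odd, s = (-31)-6 = -37
v=1: odd, s = (-37)*2+1 = -73
v=11: odd, s = (-73)*2+11 = -135
v=10: not odd, s = (-135)-10 = -145
v=-2: not odd, s = (-145)-(-2) = -143

-143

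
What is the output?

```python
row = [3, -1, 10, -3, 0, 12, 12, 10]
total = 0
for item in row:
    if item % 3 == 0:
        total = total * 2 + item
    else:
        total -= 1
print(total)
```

item=3: %3==0, total = 0*2+3 = 3
item=-1: not %3==0, total = 3-1 = 2
item=10: not %3==0, total = 2-1 = 1
item=-3: %3==0, total = 1*2+(-3) = -1
item=0: %3==0, total = (-1)*2+0 = -2
item=12: %3==0, total = (-2)*2+12 = 8
item=12: %3==0, total = 8*2+12 = 28
item=10: not %3==0, total = 28-1 = 27

27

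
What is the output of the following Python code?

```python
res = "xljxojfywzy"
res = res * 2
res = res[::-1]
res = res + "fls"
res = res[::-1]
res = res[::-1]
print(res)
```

yzwyfjoxjlxyzwyfjoxjlxfls

repeat ×2 → 'xljxojfywzyxljxojfywzy'
reverse → 'yzwyfjoxjlxyzwyfjoxjlx'
+ 'fls' → 'yzwyfjoxjlxyzwyfjoxjlxfls'
reverse → 'slfxljxojfywzyxljxojfywzy'
reverse → 'yzwyfjoxjlxyzwyfjoxjlxfls'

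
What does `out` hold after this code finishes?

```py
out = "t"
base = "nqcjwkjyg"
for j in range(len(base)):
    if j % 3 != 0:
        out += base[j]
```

'tqcwkyg'

j=0: skip
j=1: add 'q' → 'tq'
j=2: add 'c' → 'tqc'
j=3: skip
j=4: add 'w' → 'tqcw'
j=5: add 'k' → 'tqcwk'
j=6: skip
j=7: add 'y' → 'tqcwky'
j=8: add 'g' → 'tqcwkyg'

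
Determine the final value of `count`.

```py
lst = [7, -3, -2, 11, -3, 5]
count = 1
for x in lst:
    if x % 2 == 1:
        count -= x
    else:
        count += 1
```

-15

x=7: odd, count = 1-7 = -6
x=-3: odd, count = (-6)-(-3) = -3
x=-2: not odd, count = (-3)+1 = -2
x=11: odd, count = (-2)-11 = -13
x=-3: odd, count = (-13)-(-3) = -10
x=5: odd, count = (-10)-5 = -15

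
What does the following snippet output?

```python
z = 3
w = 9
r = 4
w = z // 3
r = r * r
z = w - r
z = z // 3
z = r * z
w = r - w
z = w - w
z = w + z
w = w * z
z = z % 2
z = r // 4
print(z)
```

4

w = 3//3 = 1
r = 4*4 = 16
z = 1-16 = -15
z = (-15)//3 = -5
z = 16*(-5) = -80
w = 16-1 = 15
z = 15-15 = 0
z = 15+0 = 15
w = 15*15 = 225
z = 15%2 = 1
z = 16//4 = 4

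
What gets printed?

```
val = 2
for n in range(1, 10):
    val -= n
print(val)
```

n=1: val = 2-1 = 1
n=2: val = 1-2 = -1
n=3: val = (-1)-3 = -4
n=4: val = (-4)-4 = -8
n=5: val = (-8)-5 = -13
n=6: val = (-13)-6 = -19
n=7: val = (-19)-7 = -26
n=8: val = (-26)-8 = -34
n=9: val = (-34)-9 = -43

-43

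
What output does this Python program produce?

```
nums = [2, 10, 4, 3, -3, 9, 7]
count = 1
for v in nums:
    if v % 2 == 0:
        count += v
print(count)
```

17

v=2: even, count = 1+2 = 3
v=10: even, count = 3+10 = 13
v=4: even, count = 13+4 = 17
v=3: not even
v=-3: not even
v=9: not even
v=7: not even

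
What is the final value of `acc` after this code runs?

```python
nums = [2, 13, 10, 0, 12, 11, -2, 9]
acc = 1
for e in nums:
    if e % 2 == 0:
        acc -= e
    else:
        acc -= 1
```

e=2: even, acc = 1-2 = -1
e=13: not even, acc = (-1)-1 = -2
e=10: even, acc = (-2)-10 = -12
e=0: even, acc = (-12)-0 = -12
e=12: even, acc = (-12)-12 = -24
e=11: not even, acc = (-24)-1 = -25
e=-2: even, acc = (-25)-(-2) = -23
e=9: not even, acc = (-23)-1 = -24

-24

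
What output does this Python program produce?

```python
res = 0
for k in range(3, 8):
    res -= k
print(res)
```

-25

k=3: res = 0-3 = -3
k=4: res = (-3)-4 = -7
k=5: res = (-7)-5 = -12
k=6: res = (-12)-6 = -18
k=7: res = (-18)-7 = -25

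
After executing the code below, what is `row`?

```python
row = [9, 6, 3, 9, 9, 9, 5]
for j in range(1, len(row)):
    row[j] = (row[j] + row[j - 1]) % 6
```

j=1: row[1] = (6+9)%6 = 3 → [9, 3, 3, 9, 9, 9, 5]
j=2: row[2] = (3+3)%6 = 0 → [9, 3, 0, 9, 9, 9, 5]
j=3: row[3] = (9+0)%6 = 3 → [9, 3, 0, 3, 9, 9, 5]
j=4: row[4] = (9+3)%6 = 0 → [9, 3, 0, 3, 0, 9, 5]
j=5: row[5] = (9+0)%6 = 3 → [9, 3, 0, 3, 0, 3, 5]
j=6: row[6] = (5+3)%6 = 2 → [9, 3, 0, 3, 0, 3, 2]

[9, 3, 0, 3, 0, 3, 2]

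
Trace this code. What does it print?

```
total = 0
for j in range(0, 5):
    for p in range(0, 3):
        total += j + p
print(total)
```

45

j=0,p=0: total = 0+0 = 0
j=0,p=1: total = 0+1 = 1
j=0,p=2: total = 1+2 = 3
j=1,p=0: total = 3+1 = 4
j=1,p=1: total = 4+2 = 6
j=1,p=2: total = 6+3 = 9
j=2,p=0: total = 9+2 = 11
j=2,p=1: total = 11+3 = 14
j=2,p=2: total = 14+4 = 18
j=3,p=0: total = 18+3 = 21
j=3,p=1: total = 21+4 = 25
j=3,p=2: total = 25+5 = 30
j=4,p=0: total = 30+4 = 34
j=4,p=1: total = 34+5 = 39
j=4,p=2: total = 39+6 = 45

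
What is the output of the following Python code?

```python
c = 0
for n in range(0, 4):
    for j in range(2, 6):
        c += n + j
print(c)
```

n=0,j=2: c = 0+2 = 2
n=0,j=3: c = 2+3 = 5
n=0,j=4: c = 5+4 = 9
n=0,j=5: c = 9+5 = 14
n=1,j=2: c = 14+3 = 17
n=1,j=3: c = 17+4 = 21
n=1,j=4: c = 21+5 = 26
n=1,j=5: c = 26+6 = 32
n=2,j=2: c = 32+4 = 36
n=2,j=3: c = 36+5 = 41
n=2,j=4: c = 41+6 = 47
n=2,j=5: c = 47+7 = 54
n=3,j=2: c = 54+5 = 59
n=3,j=3: c = 59+6 = 65
n=3,j=4: c = 65+7 = 72
n=3,j=5: c = 72+8 = 80

80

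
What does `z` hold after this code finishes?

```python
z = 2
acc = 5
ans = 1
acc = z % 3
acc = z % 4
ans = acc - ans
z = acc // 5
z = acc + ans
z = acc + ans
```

acc = 2%3 = 2
acc = 2%4 = 2
ans = 2-1 = 1
z = 2//5 = 0
z = 2+1 = 3
z = 2+1 = 3

3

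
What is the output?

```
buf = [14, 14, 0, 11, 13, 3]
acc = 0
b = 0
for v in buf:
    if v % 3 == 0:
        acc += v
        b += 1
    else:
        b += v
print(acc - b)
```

v=14: not %3==0; b=14
v=14: not %3==0; b=28
v=0: %3==0, acc = 0+0 = 0; b=29
v=11: not %3==0; b=40
v=13: not %3==0; b=53
v=3: %3==0, acc = 0+3 = 3; b=54
acc-b = 3-54 = -51

-51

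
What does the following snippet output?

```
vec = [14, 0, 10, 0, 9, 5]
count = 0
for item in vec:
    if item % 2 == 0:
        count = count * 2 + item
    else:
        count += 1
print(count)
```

item=14: even, count = 0*2+14 = 14
item=0: even, count = 14*2+0 = 28
item=10: even, count = 28*2+10 = 66
item=0: even, count = 66*2+0 = 132
item=9: not even, count = 132+1 = 133
item=5: not even, count = 133+1 = 134

134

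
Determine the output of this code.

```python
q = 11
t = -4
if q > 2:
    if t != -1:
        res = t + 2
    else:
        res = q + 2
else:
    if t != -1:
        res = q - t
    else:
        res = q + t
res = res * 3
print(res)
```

q=11, t=-4
q > 2 is True; t != -1 is True
→ res = t + 2 = -2
res = (-2)*3 = -6

-6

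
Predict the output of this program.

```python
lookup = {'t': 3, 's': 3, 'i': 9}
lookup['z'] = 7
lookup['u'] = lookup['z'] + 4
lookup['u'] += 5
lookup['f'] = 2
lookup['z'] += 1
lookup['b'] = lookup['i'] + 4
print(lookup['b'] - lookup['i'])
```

lookup['z'] = 7 → {'t': 3, 's': 3, 'i': 9, 'z': 7}
lookup['u'] = lookup['z']+4 = 11 → {'t': 3, 's': 3, 'i': 9, 'z': 7, 'u': 11}
lookup['u'] = 11+5 = 16 → {'t': 3, 's': 3, 'i': 9, 'z': 7, 'u': 16}
lookup['f'] = 2 → {'t': 3, 's': 3, 'i': 9, 'z': 7, 'u': 16, 'f': 2}
lookup['z'] = 7+1 = 8 → {'t': 3, 's': 3, 'i': 9, 'z': 8, 'u': 16, 'f': 2}
lookup['b'] = lookup['i']+4 = 13 → {'t': 3, 's': 3, 'i': 9, 'z': 8, 'u': 16, 'f': 2, 'b': 13}
lookup['b']-lookup['i'] = 13-9 = 4

4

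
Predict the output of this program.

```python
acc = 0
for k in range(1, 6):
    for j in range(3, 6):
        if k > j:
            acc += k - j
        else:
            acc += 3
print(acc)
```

40

k=1,j=3: not 1>3, acc = 0+3 = 3
k=1,j=4: not 1>4, acc = 3+3 = 6
k=1,j=5: not 1>5, acc = 6+3 = 9
k=2,j=3: not 2>3, acc = 9+3 = 12
k=2,j=4: not 2>4, acc = 12+3 = 15
k=2,j=5: not 2>5, acc = 15+3 = 18
k=3,j=3: not 3>3, acc = 18+3 = 21
k=3,j=4: not 3>4, acc = 21+3 = 24
k=3,j=5: not 3>5, acc = 24+3 = 27
k=4,j=3: 4>3, acc = 27+1 = 28
k=4,j=4: not 4>4, acc = 28+3 = 31
k=4,j=5: not 4>5, acc = 31+3 = 34
k=5,j=3: 5>3, acc = 34+2 = 36
k=5,j=4: 5>4, acc = 36+1 = 37
k=5,j=5: not 5>5, acc = 37+3 = 40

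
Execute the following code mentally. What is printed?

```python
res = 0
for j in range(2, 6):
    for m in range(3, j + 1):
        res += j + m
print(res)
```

j=3,m=3: res = 0+6 = 6
j=4,m=3: res = 6+7 = 13
j=4,m=4: res = 13+8 = 21
j=5,m=3: res = 21+8 = 29
j=5,m=4: res = 29+9 = 38
j=5,m=5: res = 38+10 = 48

48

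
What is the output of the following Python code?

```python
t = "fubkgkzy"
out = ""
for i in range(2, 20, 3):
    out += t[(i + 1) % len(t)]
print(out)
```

kzugyb

i=2: add t[3]='k' → 'k'
i=5: add t[6]='z' → 'kz'
i=8: add t[1]='u' → 'kzu'
i=11: add t[4]='g' → 'kzug'
i=14: add t[7]='y' → 'kzugy'
i=17: add t[2]='b' → 'kzugyb'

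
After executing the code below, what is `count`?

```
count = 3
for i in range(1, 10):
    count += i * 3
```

i=1: count = 3+1*3 = 6
i=2: count = 6+2*3 = 12
i=3: count = 12+3*3 = 21
i=4: count = 21+4*3 = 33
i=5: count = 33+5*3 = 48
i=6: count = 48+6*3 = 66
i=7: count = 66+7*3 = 87
i=8: count = 87+8*3 = 111
i=9: count = 111+9*3 = 138

138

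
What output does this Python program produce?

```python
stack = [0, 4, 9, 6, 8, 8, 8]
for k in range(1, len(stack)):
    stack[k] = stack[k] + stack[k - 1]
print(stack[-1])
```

k=1: stack[1] = 4+0 = 4 → [0, 4, 9, 6, 8, 8, 8]
k=2: stack[2] = 9+4 = 13 → [0, 4, 13, 6, 8, 8, 8]
k=3: stack[3] = 6+13 = 19 → [0, 4, 13, 19, 8, 8, 8]
k=4: stack[4] = 8+19 = 27 → [0, 4, 13, 19, 27, 8, 8]
k=5: stack[5] = 8+27 = 35 → [0, 4, 13, 19, 27, 35, 8]
k=6: stack[6] = 8+35 = 43 → [0, 4, 13, 19, 27, 35, 43]

43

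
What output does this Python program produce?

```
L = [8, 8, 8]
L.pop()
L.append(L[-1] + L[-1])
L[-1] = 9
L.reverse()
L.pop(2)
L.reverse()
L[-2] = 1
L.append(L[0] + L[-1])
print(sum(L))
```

20

pop() removes 8 → [8, 8]
append L[-1]+L[-1] = 8+8 = 16 → [8, 8, 16]
L[-1] = 9 → [8, 8, 9]
reverse → [9, 8, 8]
pop(2) removes 8 → [9, 8]
reverse → [8, 9]
L[-2] = 1 → [1, 9]
append L[0]+L[-1] = 1+9 = 10 → [1, 9, 10]
sum = 20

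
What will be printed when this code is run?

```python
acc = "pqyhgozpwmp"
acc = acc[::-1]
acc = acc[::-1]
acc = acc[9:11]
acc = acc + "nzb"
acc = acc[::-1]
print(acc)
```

reverse → 'pmwpzoghyqp'
reverse → 'pqyhgozpwmp'
slice [9:11] → 'mp'
+ 'nzb' → 'mpnzb'
reverse → 'bznpm'

bznpm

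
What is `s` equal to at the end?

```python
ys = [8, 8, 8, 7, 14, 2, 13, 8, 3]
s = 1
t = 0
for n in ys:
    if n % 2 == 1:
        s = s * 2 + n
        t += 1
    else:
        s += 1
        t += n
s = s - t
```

n=8: not odd, s = 1+1 = 2; t=8
n=8: not odd, s = 2+1 = 3; t=16
n=8: not odd, s = 3+1 = 4; t=24
n=7: odd, s = 4*2+7 = 15; t=25
n=14: not odd, s = 15+1 = 16; t=39
n=2: not odd, s = 16+1 = 17; t=41
n=13: odd, s = 17*2+13 = 47; t=42
n=8: not odd, s = 47+1 = 48; t=50
n=3: odd, s = 48*2+3 = 99; t=51
s-t = 99-51 = 48

48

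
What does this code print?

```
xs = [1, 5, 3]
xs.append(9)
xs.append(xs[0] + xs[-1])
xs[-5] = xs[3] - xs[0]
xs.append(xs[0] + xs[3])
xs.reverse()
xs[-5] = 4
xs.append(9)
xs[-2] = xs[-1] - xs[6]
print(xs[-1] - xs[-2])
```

append 9 → [1, 5, 3, 9]
append xs[0]+xs[-1] = 1+9 = 10 → [1, 5, 3, 9, 10]
xs[-5] = xs[3]-xs[0] = 9-1 = 8 → [8, 5, 3, 9, 10]
append xs[0]+xs[3] = 8+9 = 17 → [8, 5, 3, 9, 10, 17]
reverse → [17, 10, 9, 3, 5, 8]
xs[-5] = 4 → [17, 4, 9, 3, 5, 8]
append 9 → [17, 4, 9, 3, 5, 8, 9]
xs[-2] = xs[-1]-xs[6] = 9-9 = 0 → [17, 4, 9, 3, 5, 0, 9]
xs[-1]-xs[-2] = 9-0 = 9

9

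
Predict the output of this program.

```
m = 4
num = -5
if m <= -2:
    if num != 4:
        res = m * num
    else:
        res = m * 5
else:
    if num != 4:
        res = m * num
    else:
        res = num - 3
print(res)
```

-20

m=4, num=-5
m <= -2 is False; num != 4 is True
→ res = m * num = -20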